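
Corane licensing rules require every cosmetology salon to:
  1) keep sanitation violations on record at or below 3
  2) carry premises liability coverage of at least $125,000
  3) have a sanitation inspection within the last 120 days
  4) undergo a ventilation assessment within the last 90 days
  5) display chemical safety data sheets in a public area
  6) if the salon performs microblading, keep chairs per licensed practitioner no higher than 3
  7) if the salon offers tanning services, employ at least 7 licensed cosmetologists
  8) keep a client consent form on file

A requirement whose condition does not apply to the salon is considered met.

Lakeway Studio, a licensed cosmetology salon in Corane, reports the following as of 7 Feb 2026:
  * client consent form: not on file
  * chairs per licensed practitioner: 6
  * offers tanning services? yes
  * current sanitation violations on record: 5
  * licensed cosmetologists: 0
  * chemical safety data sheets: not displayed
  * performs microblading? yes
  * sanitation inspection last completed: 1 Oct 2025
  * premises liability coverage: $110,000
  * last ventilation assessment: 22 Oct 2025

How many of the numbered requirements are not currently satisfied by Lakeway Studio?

1. sanitation violations on record 5 > 3 → not met
2. premises liability coverage $110,000 < $125,000 → not met
3. sanitation inspection 129 days ago vs limit 120 → not met
4. ventilation assessment 108 days ago vs limit 90 → not met
5. chemical safety data sheets absent → not met
6. condition 'performs microblading' holds; chairs per licensed practitioner 6 > 3 → not met
7. condition 'offers tanning services' holds; licensed cosmetologists 0 < 7 → not met
8. client consent form absent → not met
Not met: 8 of 8

8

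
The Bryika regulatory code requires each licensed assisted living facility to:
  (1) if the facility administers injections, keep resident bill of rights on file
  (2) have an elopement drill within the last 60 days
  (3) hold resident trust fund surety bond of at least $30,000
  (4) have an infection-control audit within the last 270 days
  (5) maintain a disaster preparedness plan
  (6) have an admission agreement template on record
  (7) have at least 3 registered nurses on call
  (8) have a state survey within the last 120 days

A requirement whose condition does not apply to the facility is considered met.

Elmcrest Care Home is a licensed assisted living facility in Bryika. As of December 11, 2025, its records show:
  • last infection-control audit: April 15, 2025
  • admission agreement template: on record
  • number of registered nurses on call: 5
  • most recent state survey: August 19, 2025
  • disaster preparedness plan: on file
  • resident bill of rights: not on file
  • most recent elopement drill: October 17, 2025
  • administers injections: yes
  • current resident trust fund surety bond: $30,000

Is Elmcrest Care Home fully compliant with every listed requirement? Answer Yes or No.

1. condition 'administers injections' holds; resident bill of rights absent → not met
2. elopement drill 55 days ago vs limit 60 → met
3. resident trust fund surety bond $30,000 ≥ $30,000 → met
4. infection-control audit 240 days ago vs limit 270 → met
5. disaster preparedness plan present → met
6. admission agreement template present → met
7. registered nurses on call 5 ≥ 3 → met
8. state survey 114 days ago vs limit 120 → met
Not met: 1

No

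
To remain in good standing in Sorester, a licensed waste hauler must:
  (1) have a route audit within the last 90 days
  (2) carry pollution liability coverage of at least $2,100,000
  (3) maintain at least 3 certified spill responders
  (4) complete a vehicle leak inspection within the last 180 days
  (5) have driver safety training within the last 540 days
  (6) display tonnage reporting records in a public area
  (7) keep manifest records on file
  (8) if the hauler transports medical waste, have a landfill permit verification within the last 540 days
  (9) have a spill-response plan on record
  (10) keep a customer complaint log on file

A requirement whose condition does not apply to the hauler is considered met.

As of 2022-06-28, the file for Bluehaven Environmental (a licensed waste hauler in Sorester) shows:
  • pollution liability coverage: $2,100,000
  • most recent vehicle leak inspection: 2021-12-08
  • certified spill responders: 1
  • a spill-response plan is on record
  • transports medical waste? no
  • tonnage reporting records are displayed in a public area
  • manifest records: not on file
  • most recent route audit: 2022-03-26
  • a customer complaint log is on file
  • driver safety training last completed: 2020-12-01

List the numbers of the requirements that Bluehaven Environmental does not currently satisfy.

1, 3, 4, 5, 7

1. route audit 94 days ago vs limit 90 → not met
2. pollution liability coverage $2,100,000 ≥ $2,100,000 → met
3. certified spill responders 1 < 3 → not met
4. vehicle leak inspection 202 days ago vs limit 180 → not met
5. driver safety training 574 days ago vs limit 540 → not met
6. tonnage reporting records present → met
7. manifest records absent → not met
8. condition 'transports medical waste' does not hold → requirement n/a → met
9. spill-response plan present → met
10. customer complaint log present → met
Not met: 1, 3, 4, 5, 7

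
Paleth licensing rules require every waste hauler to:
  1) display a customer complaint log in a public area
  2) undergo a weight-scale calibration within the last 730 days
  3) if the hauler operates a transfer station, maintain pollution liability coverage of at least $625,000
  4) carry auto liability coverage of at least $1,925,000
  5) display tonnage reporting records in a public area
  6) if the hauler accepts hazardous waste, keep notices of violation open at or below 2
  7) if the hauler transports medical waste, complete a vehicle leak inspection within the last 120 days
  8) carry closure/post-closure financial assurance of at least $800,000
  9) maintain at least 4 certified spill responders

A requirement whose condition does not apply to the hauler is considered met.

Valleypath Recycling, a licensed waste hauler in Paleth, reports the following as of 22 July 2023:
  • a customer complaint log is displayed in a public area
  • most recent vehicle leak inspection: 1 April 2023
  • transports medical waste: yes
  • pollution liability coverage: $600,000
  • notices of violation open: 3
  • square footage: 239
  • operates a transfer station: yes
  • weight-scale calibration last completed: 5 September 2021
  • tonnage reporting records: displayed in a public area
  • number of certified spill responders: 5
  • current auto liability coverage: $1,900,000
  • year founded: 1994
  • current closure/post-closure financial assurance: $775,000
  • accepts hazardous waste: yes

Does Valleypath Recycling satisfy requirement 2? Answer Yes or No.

2. weight-scale calibration 685 days ago vs limit 730 → met

Yes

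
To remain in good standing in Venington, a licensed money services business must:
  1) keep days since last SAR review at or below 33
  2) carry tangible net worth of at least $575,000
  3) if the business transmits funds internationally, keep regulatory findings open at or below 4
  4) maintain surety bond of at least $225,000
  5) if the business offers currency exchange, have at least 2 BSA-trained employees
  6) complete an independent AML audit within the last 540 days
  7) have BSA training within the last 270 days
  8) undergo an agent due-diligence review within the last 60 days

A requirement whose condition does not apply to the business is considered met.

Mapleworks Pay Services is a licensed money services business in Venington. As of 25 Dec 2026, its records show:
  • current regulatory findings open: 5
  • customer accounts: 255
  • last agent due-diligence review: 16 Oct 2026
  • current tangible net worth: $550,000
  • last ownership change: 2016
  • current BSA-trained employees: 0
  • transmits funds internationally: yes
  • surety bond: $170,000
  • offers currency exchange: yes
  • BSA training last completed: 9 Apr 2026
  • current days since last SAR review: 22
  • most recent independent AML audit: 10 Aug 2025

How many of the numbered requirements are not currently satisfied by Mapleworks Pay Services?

5

1. days since last SAR review 22 ≤ 33 → met
2. tangible net worth $550,000 < $575,000 → not met
3. condition 'transmits funds internationally' holds; regulatory findings open 5 > 4 → not met
4. surety bond $170,000 < $225,000 → not met
5. condition 'offers currency exchange' holds; BSA-trained employees 0 < 2 → not met
6. independent AML audit 502 days ago vs limit 540 → met
7. BSA training 260 days ago vs limit 270 → met
8. agent due-diligence review 70 days ago vs limit 60 → not met
Not met: 5 of 8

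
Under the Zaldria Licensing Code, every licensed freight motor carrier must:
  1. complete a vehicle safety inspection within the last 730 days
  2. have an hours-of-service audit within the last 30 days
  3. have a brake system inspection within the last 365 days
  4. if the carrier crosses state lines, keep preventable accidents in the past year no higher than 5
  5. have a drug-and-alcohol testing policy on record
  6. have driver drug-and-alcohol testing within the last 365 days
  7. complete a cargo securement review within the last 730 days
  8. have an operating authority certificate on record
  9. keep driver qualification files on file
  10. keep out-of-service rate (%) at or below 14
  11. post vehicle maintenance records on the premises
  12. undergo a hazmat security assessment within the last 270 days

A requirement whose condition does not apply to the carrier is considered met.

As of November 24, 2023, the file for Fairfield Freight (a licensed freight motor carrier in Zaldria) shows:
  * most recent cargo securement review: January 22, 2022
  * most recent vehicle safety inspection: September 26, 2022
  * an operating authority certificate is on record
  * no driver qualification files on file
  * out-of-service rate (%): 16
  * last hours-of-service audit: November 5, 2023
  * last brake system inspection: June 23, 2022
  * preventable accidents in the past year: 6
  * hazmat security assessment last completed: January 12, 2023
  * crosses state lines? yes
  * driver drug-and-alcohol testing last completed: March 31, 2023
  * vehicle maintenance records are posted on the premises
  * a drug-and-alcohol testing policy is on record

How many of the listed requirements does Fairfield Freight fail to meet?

1. vehicle safety inspection 424 days ago vs limit 730 → met
2. hours-of-service audit 19 days ago vs limit 30 → met
3. brake system inspection 519 days ago vs limit 365 → not met
4. condition 'crosses state lines' holds; preventable accidents in the past year 6 > 5 → not met
5. drug-and-alcohol testing policy present → met
6. driver drug-and-alcohol testing 238 days ago vs limit 365 → met
7. cargo securement review 671 days ago vs limit 730 → met
8. operating authority certificate present → met
9. driver qualification files absent → not met
10. out-of-service rate (%) 16 > 14 → not met
11. vehicle maintenance records present → met
12. hazmat security assessment 316 days ago vs limit 270 → not met
Not met: 5 of 12

5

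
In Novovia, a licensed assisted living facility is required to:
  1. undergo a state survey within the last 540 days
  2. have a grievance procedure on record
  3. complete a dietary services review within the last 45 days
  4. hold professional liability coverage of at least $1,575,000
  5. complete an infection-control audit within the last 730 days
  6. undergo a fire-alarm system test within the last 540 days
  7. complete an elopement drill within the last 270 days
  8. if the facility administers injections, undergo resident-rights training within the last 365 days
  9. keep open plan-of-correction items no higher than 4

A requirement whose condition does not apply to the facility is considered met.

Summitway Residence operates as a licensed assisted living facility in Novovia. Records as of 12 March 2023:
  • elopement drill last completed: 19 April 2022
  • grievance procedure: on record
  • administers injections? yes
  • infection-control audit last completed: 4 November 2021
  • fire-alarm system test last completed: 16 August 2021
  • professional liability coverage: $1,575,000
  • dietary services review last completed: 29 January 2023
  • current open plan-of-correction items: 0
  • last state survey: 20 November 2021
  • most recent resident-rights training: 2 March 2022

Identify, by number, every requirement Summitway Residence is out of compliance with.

6, 7, 8

1. state survey 477 days ago vs limit 540 → met
2. grievance procedure present → met
3. dietary services review 42 days ago vs limit 45 → met
4. professional liability coverage $1,575,000 ≥ $1,575,000 → met
5. infection-control audit 493 days ago vs limit 730 → met
6. fire-alarm system test 573 days ago vs limit 540 → not met
7. elopement drill 327 days ago vs limit 270 → not met
8. condition 'administers injections' holds; resident-rights training 375 days ago vs limit 365 → not met
9. open plan-of-correction items 0 ≤ 4 → met
Not met: 6, 7, 8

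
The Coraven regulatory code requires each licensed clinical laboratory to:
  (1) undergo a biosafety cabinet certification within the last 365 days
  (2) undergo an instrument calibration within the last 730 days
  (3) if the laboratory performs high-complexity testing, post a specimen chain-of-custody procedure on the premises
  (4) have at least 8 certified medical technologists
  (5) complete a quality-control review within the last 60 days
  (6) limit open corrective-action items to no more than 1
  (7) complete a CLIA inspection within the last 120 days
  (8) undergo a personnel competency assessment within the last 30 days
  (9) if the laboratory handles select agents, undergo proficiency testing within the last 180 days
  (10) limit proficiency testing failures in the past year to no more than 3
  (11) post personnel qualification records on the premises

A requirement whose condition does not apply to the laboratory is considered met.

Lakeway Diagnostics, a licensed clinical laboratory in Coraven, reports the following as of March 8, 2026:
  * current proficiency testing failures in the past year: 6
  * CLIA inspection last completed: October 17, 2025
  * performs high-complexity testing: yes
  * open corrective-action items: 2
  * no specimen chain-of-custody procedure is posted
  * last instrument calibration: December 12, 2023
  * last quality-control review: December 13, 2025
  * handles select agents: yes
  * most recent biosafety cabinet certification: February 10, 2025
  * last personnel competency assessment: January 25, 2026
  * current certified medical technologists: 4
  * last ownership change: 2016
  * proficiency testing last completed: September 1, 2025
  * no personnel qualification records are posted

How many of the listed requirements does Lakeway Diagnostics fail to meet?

11

1. biosafety cabinet certification 391 days ago vs limit 365 → not met
2. instrument calibration 817 days ago vs limit 730 → not met
3. condition 'performs high-complexity testing' holds; specimen chain-of-custody procedure absent → not met
4. certified medical technologists 4 < 8 → not met
5. quality-control review 85 days ago vs limit 60 → not met
6. open corrective-action items 2 > 1 → not met
7. CLIA inspection 142 days ago vs limit 120 → not met
8. personnel competency assessment 42 days ago vs limit 30 → not met
9. condition 'handles select agents' holds; proficiency testing 188 days ago vs limit 180 → not met
10. proficiency testing failures in the past year 6 > 3 → not met
11. personnel qualification records absent → not met
Not met: 11 of 11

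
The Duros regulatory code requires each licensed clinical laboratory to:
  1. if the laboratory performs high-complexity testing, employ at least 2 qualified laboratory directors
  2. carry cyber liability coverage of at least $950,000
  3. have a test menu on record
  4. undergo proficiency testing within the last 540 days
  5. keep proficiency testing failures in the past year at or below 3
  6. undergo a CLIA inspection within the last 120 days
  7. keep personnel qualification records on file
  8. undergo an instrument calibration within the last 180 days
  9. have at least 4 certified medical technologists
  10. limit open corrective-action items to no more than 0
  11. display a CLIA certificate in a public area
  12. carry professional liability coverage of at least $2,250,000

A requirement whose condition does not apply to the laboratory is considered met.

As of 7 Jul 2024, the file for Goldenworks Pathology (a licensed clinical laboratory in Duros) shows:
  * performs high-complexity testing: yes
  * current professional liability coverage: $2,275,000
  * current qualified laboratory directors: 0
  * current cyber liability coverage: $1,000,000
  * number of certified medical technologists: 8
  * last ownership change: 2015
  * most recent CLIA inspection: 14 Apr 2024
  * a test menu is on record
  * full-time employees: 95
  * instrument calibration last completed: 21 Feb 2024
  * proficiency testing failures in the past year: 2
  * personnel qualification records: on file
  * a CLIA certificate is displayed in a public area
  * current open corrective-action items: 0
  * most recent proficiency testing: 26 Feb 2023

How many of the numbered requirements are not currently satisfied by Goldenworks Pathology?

1. condition 'performs high-complexity testing' holds; qualified laboratory directors 0 < 2 → not met
2. cyber liability coverage $1,000,000 ≥ $950,000 → met
3. test menu present → met
4. proficiency testing 497 days ago vs limit 540 → met
5. proficiency testing failures in the past year 2 ≤ 3 → met
6. CLIA inspection 84 days ago vs limit 120 → met
7. personnel qualification records present → met
8. instrument calibration 137 days ago vs limit 180 → met
9. certified medical technologists 8 ≥ 4 → met
10. open corrective-action items 0 ≤ 0 → met
11. CLIA certificate present → met
12. professional liability coverage $2,275,000 ≥ $2,250,000 → met
Not met: 1 of 12

1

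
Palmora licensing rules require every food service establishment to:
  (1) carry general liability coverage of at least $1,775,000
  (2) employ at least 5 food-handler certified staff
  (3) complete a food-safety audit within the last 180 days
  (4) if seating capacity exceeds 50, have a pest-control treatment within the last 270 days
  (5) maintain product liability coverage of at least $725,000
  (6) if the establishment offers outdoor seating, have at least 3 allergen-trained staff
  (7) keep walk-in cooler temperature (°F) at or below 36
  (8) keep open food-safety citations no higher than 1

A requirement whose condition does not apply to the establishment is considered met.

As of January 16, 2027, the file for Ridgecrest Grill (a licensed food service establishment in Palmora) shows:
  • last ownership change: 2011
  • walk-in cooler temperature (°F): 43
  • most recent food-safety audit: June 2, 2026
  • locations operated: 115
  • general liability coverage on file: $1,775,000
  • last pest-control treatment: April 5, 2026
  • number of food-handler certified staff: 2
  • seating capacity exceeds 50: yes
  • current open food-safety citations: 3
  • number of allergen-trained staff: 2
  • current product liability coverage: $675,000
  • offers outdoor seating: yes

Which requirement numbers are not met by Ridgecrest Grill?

2, 3, 4, 5, 6, 7, 8

1. general liability coverage $1,775,000 ≥ $1,775,000 → met
2. food-handler certified staff 2 < 5 → not met
3. food-safety audit 228 days ago vs limit 180 → not met
4. condition 'seating capacity exceeds 50' holds; pest-control treatment 286 days ago vs limit 270 → not met
5. product liability coverage $675,000 < $725,000 → not met
6. condition 'offers outdoor seating' holds; allergen-trained staff 2 < 3 → not met
7. walk-in cooler temperature (°F) 43 > 36 → not met
8. open food-safety citations 3 > 1 → not met
Not met: 2, 3, 4, 5, 6, 7, 8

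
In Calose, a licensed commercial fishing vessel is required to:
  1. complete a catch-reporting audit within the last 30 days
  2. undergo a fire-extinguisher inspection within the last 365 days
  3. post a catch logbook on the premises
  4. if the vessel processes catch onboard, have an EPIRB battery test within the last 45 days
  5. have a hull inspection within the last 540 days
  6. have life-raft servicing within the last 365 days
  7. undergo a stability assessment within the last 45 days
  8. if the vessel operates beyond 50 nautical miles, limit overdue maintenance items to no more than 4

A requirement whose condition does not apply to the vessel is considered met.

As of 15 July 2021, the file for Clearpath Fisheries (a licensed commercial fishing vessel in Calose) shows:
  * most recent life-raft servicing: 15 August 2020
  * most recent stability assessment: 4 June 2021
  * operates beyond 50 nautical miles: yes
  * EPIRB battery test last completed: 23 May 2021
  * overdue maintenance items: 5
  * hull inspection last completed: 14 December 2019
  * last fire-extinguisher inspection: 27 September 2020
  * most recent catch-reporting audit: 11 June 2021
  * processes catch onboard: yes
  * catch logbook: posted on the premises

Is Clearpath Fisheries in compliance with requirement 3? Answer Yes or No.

3. catch logbook present → met

Yes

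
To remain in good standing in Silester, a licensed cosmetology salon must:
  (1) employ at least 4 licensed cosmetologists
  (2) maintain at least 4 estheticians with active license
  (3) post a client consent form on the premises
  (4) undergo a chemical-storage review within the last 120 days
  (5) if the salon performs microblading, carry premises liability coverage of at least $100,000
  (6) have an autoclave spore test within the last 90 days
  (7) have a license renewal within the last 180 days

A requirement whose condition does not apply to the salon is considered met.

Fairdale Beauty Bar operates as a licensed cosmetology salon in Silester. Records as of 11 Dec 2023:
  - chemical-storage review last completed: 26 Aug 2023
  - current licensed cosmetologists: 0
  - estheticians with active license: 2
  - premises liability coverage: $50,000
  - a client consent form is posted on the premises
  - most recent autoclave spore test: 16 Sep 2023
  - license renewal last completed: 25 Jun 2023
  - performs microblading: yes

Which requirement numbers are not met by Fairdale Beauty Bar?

1, 2, 5

1. licensed cosmetologists 0 < 4 → not met
2. estheticians with active license 2 < 4 → not met
3. client consent form present → met
4. chemical-storage review 107 days ago vs limit 120 → met
5. condition 'performs microblading' holds; premises liability coverage $50,000 < $100,000 → not met
6. autoclave spore test 86 days ago vs limit 90 → met
7. license renewal 169 days ago vs limit 180 → met
Not met: 1, 2, 5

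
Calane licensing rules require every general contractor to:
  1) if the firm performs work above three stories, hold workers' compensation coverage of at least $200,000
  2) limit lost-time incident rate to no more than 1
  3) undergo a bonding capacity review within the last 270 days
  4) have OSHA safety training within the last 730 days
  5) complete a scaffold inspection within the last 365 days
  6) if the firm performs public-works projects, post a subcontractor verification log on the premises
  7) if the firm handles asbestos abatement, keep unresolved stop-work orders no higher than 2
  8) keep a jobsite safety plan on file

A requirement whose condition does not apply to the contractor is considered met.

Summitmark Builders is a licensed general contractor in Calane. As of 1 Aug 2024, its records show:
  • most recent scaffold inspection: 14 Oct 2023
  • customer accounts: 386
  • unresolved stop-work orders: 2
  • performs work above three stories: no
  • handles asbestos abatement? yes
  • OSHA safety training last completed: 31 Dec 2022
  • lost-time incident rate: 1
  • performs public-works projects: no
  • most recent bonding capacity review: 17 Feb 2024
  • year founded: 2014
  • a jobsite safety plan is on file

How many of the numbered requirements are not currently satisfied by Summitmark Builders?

1. condition 'performs work above three stories' does not hold → requirement n/a → met
2. lost-time incident rate 1 ≤ 1 → met
3. bonding capacity review 166 days ago vs limit 270 → met
4. OSHA safety training 579 days ago vs limit 730 → met
5. scaffold inspection 292 days ago vs limit 365 → met
6. condition 'performs public-works projects' does not hold → requirement n/a → met
7. condition 'handles asbestos abatement' holds; unresolved stop-work orders 2 ≤ 2 → met
8. jobsite safety plan present → met
Not met: 0 of 8

0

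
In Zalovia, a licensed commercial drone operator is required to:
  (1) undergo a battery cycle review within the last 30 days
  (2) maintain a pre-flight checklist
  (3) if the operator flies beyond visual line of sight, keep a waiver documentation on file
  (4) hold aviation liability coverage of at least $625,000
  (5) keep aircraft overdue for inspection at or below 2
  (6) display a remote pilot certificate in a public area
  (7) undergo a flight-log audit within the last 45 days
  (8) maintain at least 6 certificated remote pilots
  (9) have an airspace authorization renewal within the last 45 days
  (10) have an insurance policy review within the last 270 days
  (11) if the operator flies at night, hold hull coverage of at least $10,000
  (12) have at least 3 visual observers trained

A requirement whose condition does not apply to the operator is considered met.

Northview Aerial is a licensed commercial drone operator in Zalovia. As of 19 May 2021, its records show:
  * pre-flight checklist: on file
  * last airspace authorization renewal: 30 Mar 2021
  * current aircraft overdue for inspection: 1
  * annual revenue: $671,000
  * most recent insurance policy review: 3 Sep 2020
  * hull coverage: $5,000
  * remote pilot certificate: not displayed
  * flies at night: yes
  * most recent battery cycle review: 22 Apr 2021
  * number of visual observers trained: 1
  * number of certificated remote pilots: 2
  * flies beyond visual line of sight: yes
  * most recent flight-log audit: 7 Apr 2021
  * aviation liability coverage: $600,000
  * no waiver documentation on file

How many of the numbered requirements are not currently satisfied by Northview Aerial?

1. battery cycle review 27 days ago vs limit 30 → met
2. pre-flight checklist present → met
3. condition 'flies beyond visual line of sight' holds; waiver documentation absent → not met
4. aviation liability coverage $600,000 < $625,000 → not met
5. aircraft overdue for inspection 1 ≤ 2 → met
6. remote pilot certificate absent → not met
7. flight-log audit 42 days ago vs limit 45 → met
8. certificated remote pilots 2 < 6 → not met
9. airspace authorization renewal 50 days ago vs limit 45 → not met
10. insurance policy review 258 days ago vs limit 270 → met
11. condition 'flies at night' holds; hull coverage $5,000 < $10,000 → not met
12. visual observers trained 1 < 3 → not met
Not met: 7 of 12

7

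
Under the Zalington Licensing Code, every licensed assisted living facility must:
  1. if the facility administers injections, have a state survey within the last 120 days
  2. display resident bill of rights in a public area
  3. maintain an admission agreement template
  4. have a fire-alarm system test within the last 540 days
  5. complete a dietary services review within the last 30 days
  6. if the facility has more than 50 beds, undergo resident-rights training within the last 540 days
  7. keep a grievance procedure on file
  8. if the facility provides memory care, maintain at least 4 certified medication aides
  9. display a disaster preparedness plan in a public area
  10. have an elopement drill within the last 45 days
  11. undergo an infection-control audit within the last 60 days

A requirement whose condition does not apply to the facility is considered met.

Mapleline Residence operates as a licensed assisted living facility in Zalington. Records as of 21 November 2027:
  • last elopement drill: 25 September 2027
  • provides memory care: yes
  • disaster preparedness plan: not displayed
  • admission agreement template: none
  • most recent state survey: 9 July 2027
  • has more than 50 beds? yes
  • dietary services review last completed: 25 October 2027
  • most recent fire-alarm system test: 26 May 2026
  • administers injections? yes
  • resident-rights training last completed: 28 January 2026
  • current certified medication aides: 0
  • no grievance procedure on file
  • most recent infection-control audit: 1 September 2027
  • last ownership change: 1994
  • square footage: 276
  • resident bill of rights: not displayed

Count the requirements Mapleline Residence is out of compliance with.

1. condition 'administers injections' holds; state survey 135 days ago vs limit 120 → not met
2. resident bill of rights absent → not met
3. admission agreement template absent → not met
4. fire-alarm system test 544 days ago vs limit 540 → not met
5. dietary services review 27 days ago vs limit 30 → met
6. condition 'has more than 50 beds' holds; resident-rights training 662 days ago vs limit 540 → not met
7. grievance procedure absent → not met
8. condition 'provides memory care' holds; certified medication aides 0 < 4 → not met
9. disaster preparedness plan absent → not met
10. elopement drill 57 days ago vs limit 45 → not met
11. infection-control audit 81 days ago vs limit 60 → not met
Not met: 10 of 11

10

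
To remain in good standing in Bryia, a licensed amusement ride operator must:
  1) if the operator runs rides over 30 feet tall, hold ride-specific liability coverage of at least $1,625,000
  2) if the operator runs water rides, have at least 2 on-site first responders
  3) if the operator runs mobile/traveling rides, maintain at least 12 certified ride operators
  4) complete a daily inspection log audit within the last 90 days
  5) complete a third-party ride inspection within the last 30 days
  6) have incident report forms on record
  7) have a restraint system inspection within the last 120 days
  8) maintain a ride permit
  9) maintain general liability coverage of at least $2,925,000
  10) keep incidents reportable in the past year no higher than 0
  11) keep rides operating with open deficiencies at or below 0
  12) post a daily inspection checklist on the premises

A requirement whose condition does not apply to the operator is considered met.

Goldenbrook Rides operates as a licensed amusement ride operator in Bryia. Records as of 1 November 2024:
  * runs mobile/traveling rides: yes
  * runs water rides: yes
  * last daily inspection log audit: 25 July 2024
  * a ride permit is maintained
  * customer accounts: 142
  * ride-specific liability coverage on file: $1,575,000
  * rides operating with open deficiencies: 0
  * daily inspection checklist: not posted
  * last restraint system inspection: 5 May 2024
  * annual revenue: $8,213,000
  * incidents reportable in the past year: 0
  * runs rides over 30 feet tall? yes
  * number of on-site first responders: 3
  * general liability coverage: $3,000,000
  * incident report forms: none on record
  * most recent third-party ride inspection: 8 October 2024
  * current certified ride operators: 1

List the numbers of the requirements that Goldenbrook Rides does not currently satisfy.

1, 3, 4, 6, 7, 12

1. condition 'runs rides over 30 feet tall' holds; ride-specific liability coverage $1,575,000 < $1,625,000 → not met
2. condition 'runs water rides' holds; on-site first responders 3 ≥ 2 → met
3. condition 'runs mobile/traveling rides' holds; certified ride operators 1 < 12 → not met
4. daily inspection log audit 99 days ago vs limit 90 → not met
5. third-party ride inspection 24 days ago vs limit 30 → met
6. incident report forms absent → not met
7. restraint system inspection 180 days ago vs limit 120 → not met
8. ride permit present → met
9. general liability coverage $3,000,000 ≥ $2,925,000 → met
10. incidents reportable in the past year 0 ≤ 0 → met
11. rides operating with open deficiencies 0 ≤ 0 → met
12. daily inspection checklist absent → not met
Not met: 1, 3, 4, 6, 7, 12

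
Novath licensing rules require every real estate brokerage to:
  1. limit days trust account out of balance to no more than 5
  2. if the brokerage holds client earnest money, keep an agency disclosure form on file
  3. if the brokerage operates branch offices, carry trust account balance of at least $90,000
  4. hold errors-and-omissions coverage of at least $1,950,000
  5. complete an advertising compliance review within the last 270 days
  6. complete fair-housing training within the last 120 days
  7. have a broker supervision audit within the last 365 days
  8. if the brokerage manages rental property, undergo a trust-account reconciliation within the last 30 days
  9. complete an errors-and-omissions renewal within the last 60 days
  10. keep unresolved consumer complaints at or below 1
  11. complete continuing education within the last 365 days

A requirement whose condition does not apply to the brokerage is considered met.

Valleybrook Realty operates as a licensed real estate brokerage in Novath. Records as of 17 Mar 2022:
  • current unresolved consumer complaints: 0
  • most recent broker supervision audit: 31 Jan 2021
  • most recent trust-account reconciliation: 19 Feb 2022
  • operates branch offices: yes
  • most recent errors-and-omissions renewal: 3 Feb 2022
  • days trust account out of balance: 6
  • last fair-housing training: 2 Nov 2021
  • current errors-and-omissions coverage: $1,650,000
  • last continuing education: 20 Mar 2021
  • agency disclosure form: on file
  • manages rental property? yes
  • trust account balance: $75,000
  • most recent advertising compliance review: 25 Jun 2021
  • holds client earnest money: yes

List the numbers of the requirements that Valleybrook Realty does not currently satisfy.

1. days trust account out of balance 6 > 5 → not met
2. condition 'holds client earnest money' holds; agency disclosure form present → met
3. condition 'operates branch offices' holds; trust account balance $75,000 < $90,000 → not met
4. errors-and-omissions coverage $1,650,000 < $1,950,000 → not met
5. advertising compliance review 265 days ago vs limit 270 → met
6. fair-housing training 135 days ago vs limit 120 → not met
7. broker supervision audit 410 days ago vs limit 365 → not met
8. condition 'manages rental property' holds; trust-account reconciliation 26 days ago vs limit 30 → met
9. errors-and-omissions renewal 42 days ago vs limit 60 → met
10. unresolved consumer complaints 0 ≤ 1 → met
11. continuing education 362 days ago vs limit 365 → met
Not met: 1, 3, 4, 6, 7

1, 3, 4, 6, 7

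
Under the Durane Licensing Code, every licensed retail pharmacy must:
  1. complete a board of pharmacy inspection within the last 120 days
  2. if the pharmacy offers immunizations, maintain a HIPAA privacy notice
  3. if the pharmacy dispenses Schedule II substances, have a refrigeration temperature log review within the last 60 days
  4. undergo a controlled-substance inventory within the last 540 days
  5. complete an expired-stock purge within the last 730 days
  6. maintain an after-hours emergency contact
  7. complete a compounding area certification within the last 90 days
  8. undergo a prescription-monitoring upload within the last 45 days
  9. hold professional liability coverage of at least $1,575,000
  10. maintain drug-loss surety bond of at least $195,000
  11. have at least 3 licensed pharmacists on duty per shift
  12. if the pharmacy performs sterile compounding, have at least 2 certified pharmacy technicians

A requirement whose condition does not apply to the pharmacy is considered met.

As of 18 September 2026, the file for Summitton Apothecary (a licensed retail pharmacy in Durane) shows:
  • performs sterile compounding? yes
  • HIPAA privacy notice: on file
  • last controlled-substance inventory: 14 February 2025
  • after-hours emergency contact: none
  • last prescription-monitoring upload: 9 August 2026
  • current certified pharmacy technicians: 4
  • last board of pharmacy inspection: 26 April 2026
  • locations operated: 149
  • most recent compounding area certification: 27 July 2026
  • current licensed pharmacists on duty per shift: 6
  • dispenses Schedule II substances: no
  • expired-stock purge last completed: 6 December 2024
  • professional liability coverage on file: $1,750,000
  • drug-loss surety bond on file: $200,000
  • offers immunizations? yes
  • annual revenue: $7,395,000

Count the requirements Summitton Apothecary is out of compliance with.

1. board of pharmacy inspection 145 days ago vs limit 120 → not met
2. condition 'offers immunizations' holds; HIPAA privacy notice present → met
3. condition 'dispenses Schedule II substances' does not hold → requirement n/a → met
4. controlled-substance inventory 581 days ago vs limit 540 → not met
5. expired-stock purge 651 days ago vs limit 730 → met
6. after-hours emergency contact absent → not met
7. compounding area certification 53 days ago vs limit 90 → met
8. prescription-monitoring upload 40 days ago vs limit 45 → met
9. professional liability coverage $1,750,000 ≥ $1,575,000 → met
10. drug-loss surety bond $200,000 ≥ $195,000 → met
11. licensed pharmacists on duty per shift 6 ≥ 3 → met
12. condition 'performs sterile compounding' holds; certified pharmacy technicians 4 ≥ 2 → met
Not met: 3 of 12

3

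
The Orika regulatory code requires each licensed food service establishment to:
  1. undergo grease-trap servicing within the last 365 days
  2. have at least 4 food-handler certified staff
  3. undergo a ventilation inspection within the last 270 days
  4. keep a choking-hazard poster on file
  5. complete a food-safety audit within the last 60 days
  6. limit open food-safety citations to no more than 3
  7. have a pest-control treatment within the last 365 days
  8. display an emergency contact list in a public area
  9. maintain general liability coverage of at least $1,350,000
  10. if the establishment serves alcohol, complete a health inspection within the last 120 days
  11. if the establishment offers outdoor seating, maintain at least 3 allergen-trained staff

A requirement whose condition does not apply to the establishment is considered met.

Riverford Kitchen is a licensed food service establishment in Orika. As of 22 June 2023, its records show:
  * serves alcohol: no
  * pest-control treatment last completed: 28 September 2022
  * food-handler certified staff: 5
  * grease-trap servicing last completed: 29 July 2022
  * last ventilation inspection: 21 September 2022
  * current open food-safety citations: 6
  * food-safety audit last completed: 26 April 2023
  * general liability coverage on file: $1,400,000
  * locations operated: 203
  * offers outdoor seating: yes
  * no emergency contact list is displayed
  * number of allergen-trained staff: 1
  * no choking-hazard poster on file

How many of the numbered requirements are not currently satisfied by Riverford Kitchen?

5

1. grease-trap servicing 328 days ago vs limit 365 → met
2. food-handler certified staff 5 ≥ 4 → met
3. ventilation inspection 274 days ago vs limit 270 → not met
4. choking-hazard poster absent → not met
5. food-safety audit 57 days ago vs limit 60 → met
6. open food-safety citations 6 > 3 → not met
7. pest-control treatment 267 days ago vs limit 365 → met
8. emergency contact list absent → not met
9. general liability coverage $1,400,000 ≥ $1,350,000 → met
10. condition 'serves alcohol' does not hold → requirement n/a → met
11. condition 'offers outdoor seating' holds; allergen-trained staff 1 < 3 → not met
Not met: 5 of 11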